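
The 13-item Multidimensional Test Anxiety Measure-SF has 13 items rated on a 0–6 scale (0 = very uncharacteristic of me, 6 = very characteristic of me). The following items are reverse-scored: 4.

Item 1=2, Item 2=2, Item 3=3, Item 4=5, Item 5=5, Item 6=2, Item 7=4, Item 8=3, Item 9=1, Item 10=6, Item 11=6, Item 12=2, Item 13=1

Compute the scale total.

Reverse-coded items (reversed = (0+6) − raw = 6 − raw):
  item 4: 6 − 5 = 1
Scored responses: 2, 2, 3, 1, 5, 2, 4, 3, 1, 6, 6, 2, 1
Total = 2 + 2 + 3 + 1 + 5 + 2 + 4 + 3 + 1 + 6 + 6 + 2 + 1 = 38

38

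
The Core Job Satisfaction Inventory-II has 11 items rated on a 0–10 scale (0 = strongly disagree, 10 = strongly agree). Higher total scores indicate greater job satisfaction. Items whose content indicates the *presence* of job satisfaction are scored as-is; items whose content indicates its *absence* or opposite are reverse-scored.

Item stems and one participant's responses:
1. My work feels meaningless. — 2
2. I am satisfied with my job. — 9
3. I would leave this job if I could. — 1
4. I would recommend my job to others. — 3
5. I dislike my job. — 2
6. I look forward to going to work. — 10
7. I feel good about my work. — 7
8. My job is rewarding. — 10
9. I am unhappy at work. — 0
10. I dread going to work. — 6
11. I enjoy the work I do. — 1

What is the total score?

79

Items 1, 3, 5, 9, 10 describe the absence/opposite of job satisfaction → reverse-score.
on a 0–10 scale, reversed = 10 − raw.
  item 1: 10 − 2 = 8
  item 2: 9
  item 3: 10 − 1 = 9
  item 4: 3
  item 5: 10 − 2 = 8
  item 6: 10
  item 7: 7
  item 8: 10
  item 9: 10 − 0 = 10
  item 10: 10 − 6 = 4
  item 11: 1
Total = 8 + 9 + 9 + 3 + 8 + 10 + 7 + 10 + 10 + 4 + 1 = 79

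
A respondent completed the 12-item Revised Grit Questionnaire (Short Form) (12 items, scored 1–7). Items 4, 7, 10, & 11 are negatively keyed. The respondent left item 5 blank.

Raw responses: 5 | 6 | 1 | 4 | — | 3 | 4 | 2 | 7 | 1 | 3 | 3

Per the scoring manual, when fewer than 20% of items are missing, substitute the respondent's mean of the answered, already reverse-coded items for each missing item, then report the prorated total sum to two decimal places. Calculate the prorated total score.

Reverse-coded (reverse-coded value = 8 − response):
  item 4: 8 − 4 = 4
  item 7: 8 − 4 = 4
  item 10: 8 − 1 = 7
  item 11: 8 − 3 = 5
Completed scored items (11 of 12): 5, 6, 1, 4, 3, 4, 2, 7, 7, 5, 3; sum = 47.
Person mean = 47 / 11 ≈ 4.2727
Prorated total = (47 / 11) × 12 = 51.27 (to 2 dp)

51.27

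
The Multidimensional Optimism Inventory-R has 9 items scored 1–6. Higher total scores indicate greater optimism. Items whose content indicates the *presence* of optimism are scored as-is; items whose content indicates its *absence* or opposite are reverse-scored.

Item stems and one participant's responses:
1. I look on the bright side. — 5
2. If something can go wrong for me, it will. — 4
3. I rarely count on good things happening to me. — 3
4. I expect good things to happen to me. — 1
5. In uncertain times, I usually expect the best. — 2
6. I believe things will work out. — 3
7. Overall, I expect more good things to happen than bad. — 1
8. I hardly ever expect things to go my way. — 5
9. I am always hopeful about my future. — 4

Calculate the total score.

25

Items 2, 3, 8 describe the absence/opposite of optimism → reverse-score.
reverse-coded value = 7 − response.
  item 1: 5
  item 2: 7 − 4 = 3
  item 3: 7 − 3 = 4
  item 4: 1
  item 5: 2
  item 6: 3
  item 7: 1
  item 8: 7 − 5 = 2
  item 9: 4
Total = 5 + 3 + 4 + 1 + 2 + 3 + 1 + 2 + 4 = 25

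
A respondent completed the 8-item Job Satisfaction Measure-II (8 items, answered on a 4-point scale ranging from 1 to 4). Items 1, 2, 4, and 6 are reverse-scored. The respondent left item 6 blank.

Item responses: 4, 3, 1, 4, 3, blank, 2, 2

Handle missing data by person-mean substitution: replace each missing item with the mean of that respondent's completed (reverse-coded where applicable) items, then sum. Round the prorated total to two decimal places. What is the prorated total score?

13.71

Reverse-coded (reverse-coded value = 5 − response):
  item 1: 5 − 4 = 1
  item 2: 5 − 3 = 2
  item 4: 5 − 4 = 1
Completed scored items (7 of 8): 1, 2, 1, 1, 3, 2, 2; sum = 12.
Person mean = 12 / 7 ≈ 1.7143
Prorated total = (12 / 7) × 8 = 13.71 (to 2 dp)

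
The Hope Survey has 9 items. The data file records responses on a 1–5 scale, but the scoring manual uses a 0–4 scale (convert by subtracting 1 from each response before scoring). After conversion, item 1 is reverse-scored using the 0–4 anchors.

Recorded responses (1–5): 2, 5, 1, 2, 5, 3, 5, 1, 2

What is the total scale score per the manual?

Convert to 0–4: 1, 4, 0, 1, 4, 2, 4, 0, 1
Reverse-coded (on a 0–4 scale, reversed = 4 − raw):
  item 1: 4 − 1 = 3
Scored: 3, 4, 0, 1, 4, 2, 4, 0, 1
Total = 19

19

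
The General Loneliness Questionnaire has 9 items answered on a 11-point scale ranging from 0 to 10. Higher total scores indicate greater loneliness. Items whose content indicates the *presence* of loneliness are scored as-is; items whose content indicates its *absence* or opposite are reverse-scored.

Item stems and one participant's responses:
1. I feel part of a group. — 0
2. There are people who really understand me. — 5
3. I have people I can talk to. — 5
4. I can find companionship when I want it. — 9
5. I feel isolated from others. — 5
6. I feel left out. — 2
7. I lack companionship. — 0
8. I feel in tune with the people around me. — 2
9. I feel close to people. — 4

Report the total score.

Items 1, 2, 3, 4, 8, 9 describe the absence/opposite of loneliness → reverse-score.
reverse-coded value = 10 − response.
  item 1: 10 − 0 = 10
  item 2: 10 − 5 = 5
  item 3: 10 − 5 = 5
  item 4: 10 − 9 = 1
  item 5: 5
  item 6: 2
  item 7: 0
  item 8: 10 − 2 = 8
  item 9: 10 − 4 = 6
Total = 10 + 5 + 5 + 1 + 5 + 2 + 0 + 8 + 6 = 42

42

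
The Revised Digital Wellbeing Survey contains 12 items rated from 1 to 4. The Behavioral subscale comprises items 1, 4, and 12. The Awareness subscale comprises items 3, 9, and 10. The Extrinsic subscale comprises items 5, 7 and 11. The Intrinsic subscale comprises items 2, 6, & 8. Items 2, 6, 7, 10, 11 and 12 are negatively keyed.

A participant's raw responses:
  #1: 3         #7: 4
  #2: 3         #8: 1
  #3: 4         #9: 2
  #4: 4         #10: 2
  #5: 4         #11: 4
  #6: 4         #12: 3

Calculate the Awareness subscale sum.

Awareness items: 3, 9, 10.
Of these, item 10 is negatively keyed; reverse-coded value = 5 − response.
  item 3: 4
  item 9: 2
  item 10: 5 − 2 = 3
Sum = 4 + 2 + 3 = 9

9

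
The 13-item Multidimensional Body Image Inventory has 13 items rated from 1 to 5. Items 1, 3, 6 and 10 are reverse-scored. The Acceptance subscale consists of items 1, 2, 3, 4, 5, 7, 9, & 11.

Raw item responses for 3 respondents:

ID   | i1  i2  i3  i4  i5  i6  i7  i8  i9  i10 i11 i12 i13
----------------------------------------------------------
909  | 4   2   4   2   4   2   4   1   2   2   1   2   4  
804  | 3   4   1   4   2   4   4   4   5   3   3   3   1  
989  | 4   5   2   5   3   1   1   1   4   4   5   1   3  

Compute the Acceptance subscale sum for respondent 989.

Respondent 989 raw: 4, 5, 2, 5, 3, 1, 1, 1, 4, 4, 5, 1, 3.
Acceptance items: 1, 2, 3, 4, 5, 7, 9, 11.
Reverse-coded (reversed = (1+5) − raw = 6 − raw):
  item 1: 6 − 4 = 2
  item 2: 5
  item 3: 6 − 2 = 4
  item 4: 5
  item 5: 3
  item 7: 1
  item 9: 4
  item 11: 5
Sum = 2 + 5 + 4 + 5 + 3 + 1 + 4 + 5 = 29

29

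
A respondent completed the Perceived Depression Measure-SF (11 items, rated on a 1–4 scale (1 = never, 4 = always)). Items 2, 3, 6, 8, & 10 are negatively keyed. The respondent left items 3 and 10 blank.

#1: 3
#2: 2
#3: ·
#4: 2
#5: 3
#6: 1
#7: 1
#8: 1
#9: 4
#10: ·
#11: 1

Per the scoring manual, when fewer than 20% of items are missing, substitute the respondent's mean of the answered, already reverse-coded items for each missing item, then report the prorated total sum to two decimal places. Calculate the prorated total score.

30.56

Reverse-coded (reversed = (1+4) − raw = 5 − raw):
  item 2: 5 − 2 = 3
  item 6: 5 − 1 = 4
  item 8: 5 − 1 = 4
Completed scored items (9 of 11): 3, 3, 2, 3, 4, 1, 4, 4, 1; sum = 25.
Person mean = 25 / 9 ≈ 2.7778
Prorated total = (25 / 9) × 11 = 30.56 (to 2 dp)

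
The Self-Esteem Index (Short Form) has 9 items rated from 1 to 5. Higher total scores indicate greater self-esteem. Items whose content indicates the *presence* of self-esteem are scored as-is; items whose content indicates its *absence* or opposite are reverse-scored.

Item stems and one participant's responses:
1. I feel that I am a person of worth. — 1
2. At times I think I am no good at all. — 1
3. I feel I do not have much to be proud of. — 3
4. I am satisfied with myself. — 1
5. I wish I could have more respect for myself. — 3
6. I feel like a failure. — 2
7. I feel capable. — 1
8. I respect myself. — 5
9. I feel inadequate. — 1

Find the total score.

28

Items 2, 3, 5, 6, 9 describe the absence/opposite of self-esteem → reverse-score.
on a 1–5 scale, reversed = 6 − raw.
  item 1: 1
  item 2: 6 − 1 = 5
  item 3: 6 − 3 = 3
  item 4: 1
  item 5: 6 − 3 = 3
  item 6: 6 − 2 = 4
  item 7: 1
  item 8: 5
  item 9: 6 − 1 = 5
Total = 1 + 5 + 3 + 1 + 3 + 4 + 1 + 5 + 5 = 28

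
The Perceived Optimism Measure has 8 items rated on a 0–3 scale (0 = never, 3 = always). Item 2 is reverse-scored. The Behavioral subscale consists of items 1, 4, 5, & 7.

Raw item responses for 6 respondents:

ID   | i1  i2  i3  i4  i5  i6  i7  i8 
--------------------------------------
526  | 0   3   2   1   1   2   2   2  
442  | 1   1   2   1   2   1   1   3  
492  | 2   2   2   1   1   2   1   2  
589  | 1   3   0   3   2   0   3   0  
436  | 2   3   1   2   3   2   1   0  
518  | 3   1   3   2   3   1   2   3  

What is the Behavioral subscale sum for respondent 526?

Respondent 526 raw: 0, 3, 2, 1, 1, 2, 2, 2.
Behavioral items: 1, 4, 5, 7.
Reverse-coded (reverse-coded value = 3 − response):
  item 1: 0
  item 4: 1
  item 5: 1
  item 7: 2
Sum = 0 + 1 + 1 + 2 = 4

4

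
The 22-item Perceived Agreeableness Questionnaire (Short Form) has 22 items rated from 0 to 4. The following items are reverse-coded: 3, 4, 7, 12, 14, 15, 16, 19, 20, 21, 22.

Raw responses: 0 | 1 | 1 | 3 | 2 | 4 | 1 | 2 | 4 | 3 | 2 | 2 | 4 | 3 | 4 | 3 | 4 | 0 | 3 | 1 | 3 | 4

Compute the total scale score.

Reversing items 3, 4, 7, 12, 14, 15, 16, 19, 20, 21, and 22 with 4 − raw:
Total = 0 + 1 + (4−1) + (4−3) + 2 + 4 + (4−1) + 2 + 4 + 3 + 2 + (4−2) + 4 + (4−3) + (4−4) + (4−3) + 4 + 0 + (4−3) + (4−1) + (4−3) + (4−4)
      = 0 + 1 + 3 + 1 + 2 + 4 + 3 + 2 + 4 + 3 + 2 + 2 + 4 + 1 + 0 + 1 + 4 + 0 + 1 + 3 + 1 + 0 = 42

42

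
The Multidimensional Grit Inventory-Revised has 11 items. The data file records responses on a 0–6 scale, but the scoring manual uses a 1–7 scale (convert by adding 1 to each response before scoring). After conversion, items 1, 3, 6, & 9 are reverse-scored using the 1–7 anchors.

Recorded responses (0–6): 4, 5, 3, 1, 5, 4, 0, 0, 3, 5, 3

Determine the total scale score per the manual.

Convert to 1–7: 5, 6, 4, 2, 6, 5, 1, 1, 4, 6, 4
Reverse-coded (on a 1–7 scale, reversed = 8 − raw):
  item 1: 8 − 5 = 3
  item 3: 8 − 4 = 4
  item 6: 8 − 5 = 3
  item 9: 8 − 4 = 4
Scored: 3, 6, 4, 2, 6, 3, 1, 1, 4, 6, 4
Total = 40

40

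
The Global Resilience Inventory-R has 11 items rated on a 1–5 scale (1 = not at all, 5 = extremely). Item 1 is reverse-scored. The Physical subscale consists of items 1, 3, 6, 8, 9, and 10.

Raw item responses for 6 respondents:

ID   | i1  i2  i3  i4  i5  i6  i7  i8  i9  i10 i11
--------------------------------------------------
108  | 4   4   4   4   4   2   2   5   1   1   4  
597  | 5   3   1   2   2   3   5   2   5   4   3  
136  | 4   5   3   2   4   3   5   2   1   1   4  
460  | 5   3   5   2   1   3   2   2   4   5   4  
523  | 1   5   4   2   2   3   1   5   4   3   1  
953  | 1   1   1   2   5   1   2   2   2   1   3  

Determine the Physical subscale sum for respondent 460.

20

Respondent 460 raw: 5, 3, 5, 2, 1, 3, 2, 2, 4, 5, 4.
Physical items: 1, 3, 6, 8, 9, 10.
Reverse-coded (reversed = (1+5) − raw = 6 − raw):
  item 1: 6 − 5 = 1
  item 3: 5
  item 6: 3
  item 8: 2
  item 9: 4
  item 10: 5
Sum = 1 + 5 + 3 + 2 + 4 + 5 = 20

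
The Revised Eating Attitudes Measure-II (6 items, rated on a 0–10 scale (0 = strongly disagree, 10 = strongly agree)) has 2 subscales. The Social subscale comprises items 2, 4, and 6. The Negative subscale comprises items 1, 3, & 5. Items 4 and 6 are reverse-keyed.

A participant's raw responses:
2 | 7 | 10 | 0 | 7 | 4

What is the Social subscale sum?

23

Social items: 2, 4, 6.
Of these, items 4 and 6 are reverse-keyed; reverse-coded value = 10 − response.
  item 2: 7
  item 4: 10 − 0 = 10
  item 6: 10 − 4 = 6
Sum = 7 + 10 + 6 = 23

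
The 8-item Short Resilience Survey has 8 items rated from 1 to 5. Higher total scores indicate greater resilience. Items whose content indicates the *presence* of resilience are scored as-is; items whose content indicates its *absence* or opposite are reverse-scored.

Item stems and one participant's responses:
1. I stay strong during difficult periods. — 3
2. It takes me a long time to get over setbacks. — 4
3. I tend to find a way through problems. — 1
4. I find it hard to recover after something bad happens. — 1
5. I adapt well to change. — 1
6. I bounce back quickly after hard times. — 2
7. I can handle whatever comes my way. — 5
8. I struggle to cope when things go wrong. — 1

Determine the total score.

24

Items 2, 4, 8 describe the absence/opposite of resilience → reverse-score.
on a 1–5 scale, reversed = 6 − raw.
  item 1: 3
  item 2: 6 − 4 = 2
  item 3: 1
  item 4: 6 − 1 = 5
  item 5: 1
  item 6: 2
  item 7: 5
  item 8: 6 − 1 = 5
Total = 3 + 2 + 1 + 5 + 1 + 2 + 5 + 5 = 24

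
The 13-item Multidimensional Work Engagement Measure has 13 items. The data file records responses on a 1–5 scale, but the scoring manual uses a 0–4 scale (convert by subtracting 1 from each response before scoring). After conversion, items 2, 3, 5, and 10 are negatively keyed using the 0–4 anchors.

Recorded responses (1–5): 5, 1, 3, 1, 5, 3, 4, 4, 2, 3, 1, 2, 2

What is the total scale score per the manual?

23

Convert to 0–4: 4, 0, 2, 0, 4, 2, 3, 3, 1, 2, 0, 1, 1
Reverse-coded (on a 0–4 scale, reversed = 4 − raw):
  item 2: 4 − 0 = 4
  item 3: 4 − 2 = 2
  item 5: 4 − 4 = 0
  item 10: 4 − 2 = 2
Scored: 4, 4, 2, 0, 0, 2, 3, 3, 1, 2, 0, 1, 1
Total = 23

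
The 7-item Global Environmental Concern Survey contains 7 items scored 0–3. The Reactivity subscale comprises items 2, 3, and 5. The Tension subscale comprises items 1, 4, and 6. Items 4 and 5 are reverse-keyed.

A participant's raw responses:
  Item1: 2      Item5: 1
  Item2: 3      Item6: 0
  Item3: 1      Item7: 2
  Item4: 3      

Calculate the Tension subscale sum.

Tension items: 1, 4, 6.
Of these, item 4 is reverse-keyed; reverse-coded value = 3 − response.
  item 1: 2
  item 4: 3 − 3 = 0
  item 6: 0
Sum = 2 + 0 + 0 = 2

2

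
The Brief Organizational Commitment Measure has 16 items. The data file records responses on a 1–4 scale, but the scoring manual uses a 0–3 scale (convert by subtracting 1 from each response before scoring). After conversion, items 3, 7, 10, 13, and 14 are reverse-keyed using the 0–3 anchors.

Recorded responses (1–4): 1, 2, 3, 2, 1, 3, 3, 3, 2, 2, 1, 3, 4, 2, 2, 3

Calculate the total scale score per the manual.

Convert to 0–3: 0, 1, 2, 1, 0, 2, 2, 2, 1, 1, 0, 2, 3, 1, 1, 2
Reverse-coded (on a 0–3 scale, reversed = 3 − raw):
  item 3: 3 − 2 = 1
  item 7: 3 − 2 = 1
  item 10: 3 − 1 = 2
  item 13: 3 − 3 = 0
  item 14: 3 − 1 = 2
Scored: 0, 1, 1, 1, 0, 2, 1, 2, 1, 2, 0, 2, 0, 2, 1, 2
Total = 18

18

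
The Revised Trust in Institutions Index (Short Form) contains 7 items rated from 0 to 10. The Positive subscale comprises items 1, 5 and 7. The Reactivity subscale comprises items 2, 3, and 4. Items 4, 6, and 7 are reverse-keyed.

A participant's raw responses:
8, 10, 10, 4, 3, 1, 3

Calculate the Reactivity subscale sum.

Reactivity items: 2, 3, 4.
Of these, item 4 is reverse-keyed; on a 0–10 scale, reversed = 10 − raw.
  item 2: 10
  item 3: 10
  item 4: 10 − 4 = 6
Sum = 10 + 10 + 6 = 26

26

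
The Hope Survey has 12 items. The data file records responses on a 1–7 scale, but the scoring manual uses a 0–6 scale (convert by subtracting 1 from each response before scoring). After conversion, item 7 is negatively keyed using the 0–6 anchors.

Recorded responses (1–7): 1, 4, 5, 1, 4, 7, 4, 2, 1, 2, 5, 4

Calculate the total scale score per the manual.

28

Convert to 0–6: 0, 3, 4, 0, 3, 6, 3, 1, 0, 1, 4, 3
Reverse-coded (on a 0–6 scale, reversed = 6 − raw):
  item 7: 6 − 3 = 3
Scored: 0, 3, 4, 0, 3, 6, 3, 1, 0, 1, 4, 3
Total = 28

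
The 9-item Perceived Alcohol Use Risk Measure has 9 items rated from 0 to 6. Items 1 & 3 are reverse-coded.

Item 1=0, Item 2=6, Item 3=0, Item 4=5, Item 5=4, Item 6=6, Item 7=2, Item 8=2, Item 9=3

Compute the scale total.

Reverse-coded items (on a 0–6 scale, reversed = 6 − raw):
  item 1: 6 − 0 = 6
  item 3: 6 − 0 = 6
After reverse-coding: 6, 6, 6, 5, 4, 6, 2, 2, 3
Total = 6 + 6 + 6 + 5 + 4 + 6 + 2 + 2 + 3 = 40

40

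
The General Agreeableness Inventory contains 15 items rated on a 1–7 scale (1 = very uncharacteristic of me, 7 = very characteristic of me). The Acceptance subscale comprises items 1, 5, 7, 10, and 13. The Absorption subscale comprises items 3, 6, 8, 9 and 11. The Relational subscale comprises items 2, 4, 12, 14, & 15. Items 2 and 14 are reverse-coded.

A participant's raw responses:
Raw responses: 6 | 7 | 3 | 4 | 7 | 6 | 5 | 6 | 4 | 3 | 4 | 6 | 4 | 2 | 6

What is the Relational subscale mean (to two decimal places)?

4.60

Relational items: 2, 4, 12, 14, 15.
Of these, items 2 and 14 are reverse-coded; on a 1–7 scale, reversed = 8 − raw.
  item 2: 8 − 7 = 1
  item 4: 4
  item 12: 6
  item 14: 8 − 2 = 6
  item 15: 6
Sum = 1 + 4 + 6 + 6 + 6 = 23
Mean = 23 / 5 = 4.60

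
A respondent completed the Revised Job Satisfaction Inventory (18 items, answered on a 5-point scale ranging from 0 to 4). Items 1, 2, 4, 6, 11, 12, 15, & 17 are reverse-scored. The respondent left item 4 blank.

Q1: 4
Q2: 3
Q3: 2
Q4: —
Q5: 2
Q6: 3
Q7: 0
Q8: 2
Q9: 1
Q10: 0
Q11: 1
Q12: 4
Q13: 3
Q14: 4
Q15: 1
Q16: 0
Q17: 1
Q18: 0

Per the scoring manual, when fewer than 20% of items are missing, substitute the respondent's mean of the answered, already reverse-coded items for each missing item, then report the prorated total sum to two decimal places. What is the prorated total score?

26.47

Reverse-coded (reversed = (0+4) − raw = 4 − raw):
  item 1: 4 − 4 = 0
  item 2: 4 − 3 = 1
  item 6: 4 − 3 = 1
  item 11: 4 − 1 = 3
  item 12: 4 − 4 = 0
  item 15: 4 − 1 = 3
  item 17: 4 − 1 = 3
Completed scored items (17 of 18): 0, 1, 2, 2, 1, 0, 2, 1, 0, 3, 0, 3, 4, 3, 0, 3, 0; sum = 25.
Person mean = 25 / 17 ≈ 1.4706
Prorated total = (25 / 17) × 18 = 26.47 (to 2 dp)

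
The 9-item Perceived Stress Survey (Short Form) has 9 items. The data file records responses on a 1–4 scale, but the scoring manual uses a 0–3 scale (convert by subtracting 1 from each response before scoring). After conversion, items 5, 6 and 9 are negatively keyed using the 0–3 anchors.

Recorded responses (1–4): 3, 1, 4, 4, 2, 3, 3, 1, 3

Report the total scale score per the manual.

Convert to 0–3: 2, 0, 3, 3, 1, 2, 2, 0, 2
Reverse-coded (on a 0–3 scale, reversed = 3 − raw):
  item 5: 3 − 1 = 2
  item 6: 3 − 2 = 1
  item 9: 3 − 2 = 1
Scored: 2, 0, 3, 3, 2, 1, 2, 0, 1
Total = 14

14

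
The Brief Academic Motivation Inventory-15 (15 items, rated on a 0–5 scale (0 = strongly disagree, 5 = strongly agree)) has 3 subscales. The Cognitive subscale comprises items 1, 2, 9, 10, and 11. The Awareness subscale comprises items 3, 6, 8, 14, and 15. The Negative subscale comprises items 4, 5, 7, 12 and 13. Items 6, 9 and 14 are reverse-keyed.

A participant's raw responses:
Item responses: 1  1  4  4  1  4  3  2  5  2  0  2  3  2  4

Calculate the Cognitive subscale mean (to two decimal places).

Cognitive items: 1, 2, 9, 10, 11.
Of these, item 9 is reverse-keyed; reversed = (0+5) − raw = 5 − raw.
  item 1: 1
  item 2: 1
  item 9: 5 − 5 = 0
  item 10: 2
  item 11: 0
Sum = 1 + 1 + 0 + 2 + 0 = 4
Mean = 4 / 5 = 0.80

0.80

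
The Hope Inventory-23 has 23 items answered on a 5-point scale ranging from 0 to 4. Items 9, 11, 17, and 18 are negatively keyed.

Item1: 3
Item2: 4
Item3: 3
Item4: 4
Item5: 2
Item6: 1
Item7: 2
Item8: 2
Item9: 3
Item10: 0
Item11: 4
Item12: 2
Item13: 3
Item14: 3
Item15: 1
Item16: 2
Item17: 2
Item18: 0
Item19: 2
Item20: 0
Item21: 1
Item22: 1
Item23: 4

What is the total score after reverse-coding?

Raw sum = 49. Negatively keyed items: 9, 11, 17, 18; their raw sum = 9.
Each reversal replaces raw with 4 − raw, changing the total by 4 − 2·raw per item.
Total = 49 + 4·4 − 2·9 = 49 + 16 − 18 = 47

47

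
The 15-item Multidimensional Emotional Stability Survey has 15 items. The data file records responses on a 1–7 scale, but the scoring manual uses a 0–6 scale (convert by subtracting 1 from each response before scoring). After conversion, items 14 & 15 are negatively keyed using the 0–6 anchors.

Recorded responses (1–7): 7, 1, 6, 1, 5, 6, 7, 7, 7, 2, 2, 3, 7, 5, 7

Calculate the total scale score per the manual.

50

Convert to 0–6: 6, 0, 5, 0, 4, 5, 6, 6, 6, 1, 1, 2, 6, 4, 6
Reverse-coded (reversed = (0+6) − raw = 6 − raw):
  item 14: 6 − 4 = 2
  item 15: 6 − 6 = 0
Scored: 6, 0, 5, 0, 4, 5, 6, 6, 6, 1, 1, 2, 6, 2, 0
Total = 50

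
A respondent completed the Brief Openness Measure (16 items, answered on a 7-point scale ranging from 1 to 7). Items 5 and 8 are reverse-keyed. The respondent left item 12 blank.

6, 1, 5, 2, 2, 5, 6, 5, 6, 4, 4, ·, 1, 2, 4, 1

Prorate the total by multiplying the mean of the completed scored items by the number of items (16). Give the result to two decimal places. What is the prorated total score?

59.73

Reverse-coded (reverse-coded value = 8 − response):
  item 5: 8 − 2 = 6
  item 8: 8 − 5 = 3
Completed scored items (15 of 16): 6, 1, 5, 2, 6, 5, 6, 3, 6, 4, 4, 1, 2, 4, 1; sum = 56.
Person mean = 56 / 15 ≈ 3.7333
Prorated total = (56 / 15) × 16 = 59.73 (to 2 dp)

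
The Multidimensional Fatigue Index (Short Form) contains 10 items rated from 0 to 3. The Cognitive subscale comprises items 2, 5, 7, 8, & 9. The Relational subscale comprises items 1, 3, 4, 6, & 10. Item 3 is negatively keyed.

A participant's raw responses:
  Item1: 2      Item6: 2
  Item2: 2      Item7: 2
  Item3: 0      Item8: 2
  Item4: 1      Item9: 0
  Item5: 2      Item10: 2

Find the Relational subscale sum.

10

Relational items: 1, 3, 4, 6, 10.
Of these, item 3 is negatively keyed; reverse-coded value = 3 − response.
  item 1: 2
  item 3: 3 − 0 = 3
  item 4: 1
  item 6: 2
  item 10: 2
Sum = 2 + 3 + 1 + 2 + 2 = 10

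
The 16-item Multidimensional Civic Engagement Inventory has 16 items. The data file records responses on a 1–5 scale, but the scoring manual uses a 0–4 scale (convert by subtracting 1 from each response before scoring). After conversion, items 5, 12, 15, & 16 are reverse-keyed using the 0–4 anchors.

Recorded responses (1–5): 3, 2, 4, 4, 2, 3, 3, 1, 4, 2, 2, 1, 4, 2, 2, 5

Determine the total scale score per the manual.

Convert to 0–4: 2, 1, 3, 3, 1, 2, 2, 0, 3, 1, 1, 0, 3, 1, 1, 4
Reverse-coded (reversed = (0+4) − raw = 4 − raw):
  item 5: 4 − 1 = 3
  item 12: 4 − 0 = 4
  item 15: 4 − 1 = 3
  item 16: 4 − 4 = 0
Scored: 2, 1, 3, 3, 3, 2, 2, 0, 3, 1, 1, 4, 3, 1, 3, 0
Total = 32

32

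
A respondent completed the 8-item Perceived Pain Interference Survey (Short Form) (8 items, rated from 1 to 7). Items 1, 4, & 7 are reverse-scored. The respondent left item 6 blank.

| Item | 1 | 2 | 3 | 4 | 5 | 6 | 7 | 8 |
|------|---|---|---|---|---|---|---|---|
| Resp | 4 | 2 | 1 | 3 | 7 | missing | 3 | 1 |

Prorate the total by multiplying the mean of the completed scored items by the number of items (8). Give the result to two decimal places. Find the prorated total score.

28.57

Reverse-coded (on a 1–7 scale, reversed = 8 − raw):
  item 1: 8 − 4 = 4
  item 4: 8 − 3 = 5
  item 7: 8 − 3 = 5
Completed scored items (7 of 8): 4, 2, 1, 5, 7, 5, 1; sum = 25.
Person mean = 25 / 7 ≈ 3.5714
Prorated total = (25 / 7) × 8 = 28.57 (to 2 dp)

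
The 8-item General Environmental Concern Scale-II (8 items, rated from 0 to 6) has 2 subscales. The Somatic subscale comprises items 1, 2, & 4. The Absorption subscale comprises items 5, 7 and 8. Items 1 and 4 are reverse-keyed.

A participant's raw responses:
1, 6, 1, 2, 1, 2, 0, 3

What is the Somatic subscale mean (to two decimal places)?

Somatic items: 1, 2, 4.
Of these, items 1 & 4 are reverse-keyed; on a 0–6 scale, reversed = 6 − raw.
  item 1: 6 − 1 = 5
  item 2: 6
  item 4: 6 − 2 = 4
Sum = 5 + 6 + 4 = 15
Mean = 15 / 3 = 5.00

5.00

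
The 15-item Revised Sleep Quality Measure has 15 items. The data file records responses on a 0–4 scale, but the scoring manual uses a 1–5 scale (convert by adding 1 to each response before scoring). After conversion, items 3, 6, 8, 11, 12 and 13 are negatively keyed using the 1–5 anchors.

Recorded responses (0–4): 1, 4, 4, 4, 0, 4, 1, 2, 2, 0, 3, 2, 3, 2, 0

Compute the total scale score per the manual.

Convert to 1–5: 2, 5, 5, 5, 1, 5, 2, 3, 3, 1, 4, 3, 4, 3, 1
Reverse-coded (on a 1–5 scale, reversed = 6 − raw):
  item 3: 6 − 5 = 1
  item 6: 6 − 5 = 1
  item 8: 6 − 3 = 3
  item 11: 6 − 4 = 2
  item 12: 6 − 3 = 3
  item 13: 6 − 4 = 2
Scored: 2, 5, 1, 5, 1, 1, 2, 3, 3, 1, 2, 3, 2, 3, 1
Total = 35

35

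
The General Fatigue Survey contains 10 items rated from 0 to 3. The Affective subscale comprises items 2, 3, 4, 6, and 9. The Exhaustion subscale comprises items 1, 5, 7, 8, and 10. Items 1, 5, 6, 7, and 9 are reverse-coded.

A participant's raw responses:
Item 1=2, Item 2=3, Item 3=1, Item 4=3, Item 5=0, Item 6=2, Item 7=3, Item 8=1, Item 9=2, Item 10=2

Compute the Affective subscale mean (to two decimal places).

Affective items: 2, 3, 4, 6, 9.
Of these, items 6 and 9 are reverse-coded; reverse-coded value = 3 − response.
  item 2: 3
  item 3: 1
  item 4: 3
  item 6: 3 − 2 = 1
  item 9: 3 − 2 = 1
Sum = 3 + 1 + 3 + 1 + 1 = 9
Mean = 9 / 5 = 1.80

1.80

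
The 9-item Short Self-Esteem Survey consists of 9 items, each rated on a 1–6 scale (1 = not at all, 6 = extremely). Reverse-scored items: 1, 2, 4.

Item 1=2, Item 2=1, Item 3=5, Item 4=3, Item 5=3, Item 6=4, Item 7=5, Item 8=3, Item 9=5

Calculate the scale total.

40

Raw sum = 31. Reverse-scored items: 1, 2, 4; their raw sum = 6.
Each reversal replaces raw with 7 − raw, changing the total by 7 − 2·raw per item.
Total = 31 + 3·7 − 2·6 = 31 + 21 − 12 = 40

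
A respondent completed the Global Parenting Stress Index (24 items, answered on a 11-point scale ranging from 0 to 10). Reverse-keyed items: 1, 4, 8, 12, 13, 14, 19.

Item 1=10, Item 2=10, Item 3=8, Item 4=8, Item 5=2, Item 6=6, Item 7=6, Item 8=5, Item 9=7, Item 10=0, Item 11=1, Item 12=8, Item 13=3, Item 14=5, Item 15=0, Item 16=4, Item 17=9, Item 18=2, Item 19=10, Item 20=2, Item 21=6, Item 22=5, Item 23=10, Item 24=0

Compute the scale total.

99

Raw sum = 127. Reverse-keyed items: 1, 4, 8, 12, 13, 14, 19; their raw sum = 49.
Each reversal replaces raw with 10 − raw, changing the total by 10 − 2·raw per item.
Total = 127 + 7·10 − 2·49 = 127 + 70 − 98 = 99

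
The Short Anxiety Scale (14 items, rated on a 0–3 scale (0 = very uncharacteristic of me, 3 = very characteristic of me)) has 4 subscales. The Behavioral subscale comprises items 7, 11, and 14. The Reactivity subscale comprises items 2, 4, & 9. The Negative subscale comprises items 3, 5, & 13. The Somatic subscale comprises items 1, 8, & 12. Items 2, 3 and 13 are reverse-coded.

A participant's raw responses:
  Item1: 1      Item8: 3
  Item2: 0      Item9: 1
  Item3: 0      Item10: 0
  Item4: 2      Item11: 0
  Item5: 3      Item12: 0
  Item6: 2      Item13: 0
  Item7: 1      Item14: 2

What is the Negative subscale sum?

Negative items: 3, 5, 13.
Of these, items 3 & 13 are reverse-coded; on a 0–3 scale, reversed = 3 − raw.
  item 3: 3 − 0 = 3
  item 5: 3
  item 13: 3 − 0 = 3
Sum = 3 + 3 + 3 = 9

9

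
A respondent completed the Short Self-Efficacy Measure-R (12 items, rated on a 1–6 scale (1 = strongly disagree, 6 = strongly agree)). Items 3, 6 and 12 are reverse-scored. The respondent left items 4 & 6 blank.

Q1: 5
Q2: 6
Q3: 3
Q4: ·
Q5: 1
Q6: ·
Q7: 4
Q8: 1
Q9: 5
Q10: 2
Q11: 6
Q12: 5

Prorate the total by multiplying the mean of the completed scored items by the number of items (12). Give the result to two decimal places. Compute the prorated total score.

43.20

Reverse-coded (reversed = (1+6) − raw = 7 − raw):
  item 3: 7 − 3 = 4
  item 12: 7 − 5 = 2
Completed scored items (10 of 12): 5, 6, 4, 1, 4, 1, 5, 2, 6, 2; sum = 36.
Person mean = 36 / 10 ≈ 3.6000
Prorated total = (36 / 10) × 12 = 43.20 (to 2 dp)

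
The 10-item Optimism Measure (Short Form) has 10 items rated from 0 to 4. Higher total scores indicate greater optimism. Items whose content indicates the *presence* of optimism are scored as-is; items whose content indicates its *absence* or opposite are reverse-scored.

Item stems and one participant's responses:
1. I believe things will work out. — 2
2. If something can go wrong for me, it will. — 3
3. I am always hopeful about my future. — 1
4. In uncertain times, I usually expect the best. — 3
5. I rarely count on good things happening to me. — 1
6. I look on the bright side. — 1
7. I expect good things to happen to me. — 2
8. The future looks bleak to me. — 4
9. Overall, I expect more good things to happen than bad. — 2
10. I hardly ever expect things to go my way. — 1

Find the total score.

18

Items 2, 5, 8, 10 describe the absence/opposite of optimism → reverse-score.
on a 0–4 scale, reversed = 4 − raw.
  item 1: 2
  item 2: 4 − 3 = 1
  item 3: 1
  item 4: 3
  item 5: 4 − 1 = 3
  item 6: 1
  item 7: 2
  item 8: 4 − 4 = 0
  item 9: 2
  item 10: 4 − 1 = 3
Total = 2 + 1 + 1 + 3 + 3 + 1 + 2 + 0 + 2 + 3 = 18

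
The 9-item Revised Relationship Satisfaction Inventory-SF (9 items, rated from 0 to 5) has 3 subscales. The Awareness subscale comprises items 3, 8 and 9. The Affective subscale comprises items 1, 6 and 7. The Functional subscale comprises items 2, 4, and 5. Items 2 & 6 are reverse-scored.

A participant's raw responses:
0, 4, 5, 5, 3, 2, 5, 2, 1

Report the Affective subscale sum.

8

Affective items: 1, 6, 7.
Of these, item 6 is reverse-scored; on a 0–5 scale, reversed = 5 − raw.
  item 1: 0
  item 6: 5 − 2 = 3
  item 7: 5
Sum = 0 + 3 + 5 = 8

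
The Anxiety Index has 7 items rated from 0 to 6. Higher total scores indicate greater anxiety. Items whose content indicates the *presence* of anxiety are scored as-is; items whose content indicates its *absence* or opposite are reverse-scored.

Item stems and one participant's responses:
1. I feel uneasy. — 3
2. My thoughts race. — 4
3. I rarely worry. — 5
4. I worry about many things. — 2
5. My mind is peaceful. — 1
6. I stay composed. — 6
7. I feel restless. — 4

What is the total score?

Items 3, 5, 6 describe the absence/opposite of anxiety → reverse-score.
reverse-coded value = 6 − response.
  item 1: 3
  item 2: 4
  item 3: 6 − 5 = 1
  item 4: 2
  item 5: 6 − 1 = 5
  item 6: 6 − 6 = 0
  item 7: 4
Total = 3 + 4 + 1 + 2 + 5 + 0 + 4 = 19

19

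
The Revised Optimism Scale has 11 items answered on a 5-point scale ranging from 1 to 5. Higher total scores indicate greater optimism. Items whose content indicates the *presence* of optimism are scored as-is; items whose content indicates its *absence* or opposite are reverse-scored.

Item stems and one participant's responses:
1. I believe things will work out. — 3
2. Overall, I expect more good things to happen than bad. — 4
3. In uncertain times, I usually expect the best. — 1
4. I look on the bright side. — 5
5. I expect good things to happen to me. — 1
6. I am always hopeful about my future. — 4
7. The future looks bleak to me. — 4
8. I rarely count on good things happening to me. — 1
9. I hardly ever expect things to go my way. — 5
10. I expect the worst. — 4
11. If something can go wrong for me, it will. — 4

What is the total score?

Items 7, 8, 9, 10, 11 describe the absence/opposite of optimism → reverse-score.
reversed = (1+5) − raw = 6 − raw.
  item 1: 3
  item 2: 4
  item 3: 1
  item 4: 5
  item 5: 1
  item 6: 4
  item 7: 6 − 4 = 2
  item 8: 6 − 1 = 5
  item 9: 6 − 5 = 1
  item 10: 6 − 4 = 2
  item 11: 6 − 4 = 2
Total = 3 + 4 + 1 + 5 + 1 + 4 + 2 + 5 + 1 + 2 + 2 = 30

30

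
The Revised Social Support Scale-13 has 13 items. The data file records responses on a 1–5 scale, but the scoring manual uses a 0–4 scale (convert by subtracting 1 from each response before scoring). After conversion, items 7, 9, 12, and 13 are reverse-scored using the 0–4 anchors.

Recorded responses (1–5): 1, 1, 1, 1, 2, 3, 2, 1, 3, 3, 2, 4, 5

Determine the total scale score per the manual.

12

Convert to 0–4: 0, 0, 0, 0, 1, 2, 1, 0, 2, 2, 1, 3, 4
Reverse-coded (reverse-coded value = 4 − response):
  item 7: 4 − 1 = 3
  item 9: 4 − 2 = 2
  item 12: 4 − 3 = 1
  item 13: 4 − 4 = 0
Scored: 0, 0, 0, 0, 1, 2, 3, 0, 2, 2, 1, 1, 0
Total = 12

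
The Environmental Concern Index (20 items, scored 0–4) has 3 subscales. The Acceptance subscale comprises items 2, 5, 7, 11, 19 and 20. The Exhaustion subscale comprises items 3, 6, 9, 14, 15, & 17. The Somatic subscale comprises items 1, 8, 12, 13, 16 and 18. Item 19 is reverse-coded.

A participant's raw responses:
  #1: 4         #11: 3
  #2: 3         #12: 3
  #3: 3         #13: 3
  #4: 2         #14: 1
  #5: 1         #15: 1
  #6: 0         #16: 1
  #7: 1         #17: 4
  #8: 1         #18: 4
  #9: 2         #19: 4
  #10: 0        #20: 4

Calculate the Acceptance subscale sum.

12

Acceptance items: 2, 5, 7, 11, 19, 20.
Of these, item 19 is reverse-coded; on a 0–4 scale, reversed = 4 − raw.
  item 2: 3
  item 5: 1
  item 7: 1
  item 11: 3
  item 19: 4 − 4 = 0
  item 20: 4
Sum = 3 + 1 + 1 + 3 + 0 + 4 = 12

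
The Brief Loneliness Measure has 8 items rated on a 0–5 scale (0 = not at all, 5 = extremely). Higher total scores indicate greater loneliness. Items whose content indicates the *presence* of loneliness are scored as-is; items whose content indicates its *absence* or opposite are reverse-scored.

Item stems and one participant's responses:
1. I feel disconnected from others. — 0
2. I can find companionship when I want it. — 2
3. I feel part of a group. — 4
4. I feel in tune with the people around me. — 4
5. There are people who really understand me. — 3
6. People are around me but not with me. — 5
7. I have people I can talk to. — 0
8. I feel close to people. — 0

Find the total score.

22

Items 2, 3, 4, 5, 7, 8 describe the absence/opposite of loneliness → reverse-score.
on a 0–5 scale, reversed = 5 − raw.
  item 1: 0
  item 2: 5 − 2 = 3
  item 3: 5 − 4 = 1
  item 4: 5 − 4 = 1
  item 5: 5 − 3 = 2
  item 6: 5
  item 7: 5 − 0 = 5
  item 8: 5 − 0 = 5
Total = 0 + 3 + 1 + 1 + 2 + 5 + 5 + 5 = 22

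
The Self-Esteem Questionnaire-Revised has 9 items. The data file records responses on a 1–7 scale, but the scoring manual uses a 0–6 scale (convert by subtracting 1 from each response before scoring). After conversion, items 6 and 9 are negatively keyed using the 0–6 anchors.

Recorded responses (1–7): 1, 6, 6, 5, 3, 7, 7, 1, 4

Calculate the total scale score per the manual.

25

Convert to 0–6: 0, 5, 5, 4, 2, 6, 6, 0, 3
Reverse-coded (reversed = (0+6) − raw = 6 − raw):
  item 6: 6 − 6 = 0
  item 9: 6 − 3 = 3
Scored: 0, 5, 5, 4, 2, 0, 6, 0, 3
Total = 25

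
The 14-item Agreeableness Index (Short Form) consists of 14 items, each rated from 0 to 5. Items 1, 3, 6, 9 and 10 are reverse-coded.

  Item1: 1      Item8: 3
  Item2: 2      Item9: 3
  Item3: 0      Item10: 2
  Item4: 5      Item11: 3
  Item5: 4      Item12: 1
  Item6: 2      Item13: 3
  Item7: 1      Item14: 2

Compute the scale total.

41

Reverse-coded items (reversed = (0+5) − raw = 5 − raw):
  item 1: 5 − 1 = 4
  item 3: 5 − 0 = 5
  item 6: 5 − 2 = 3
  item 9: 5 − 3 = 2
  item 10: 5 − 2 = 3
After reverse-coding: 4, 2, 5, 5, 4, 3, 1, 3, 2, 3, 3, 1, 3, 2
Total = 4 + 2 + 5 + 5 + 4 + 3 + 1 + 3 + 2 + 3 + 3 + 1 + 3 + 2 = 41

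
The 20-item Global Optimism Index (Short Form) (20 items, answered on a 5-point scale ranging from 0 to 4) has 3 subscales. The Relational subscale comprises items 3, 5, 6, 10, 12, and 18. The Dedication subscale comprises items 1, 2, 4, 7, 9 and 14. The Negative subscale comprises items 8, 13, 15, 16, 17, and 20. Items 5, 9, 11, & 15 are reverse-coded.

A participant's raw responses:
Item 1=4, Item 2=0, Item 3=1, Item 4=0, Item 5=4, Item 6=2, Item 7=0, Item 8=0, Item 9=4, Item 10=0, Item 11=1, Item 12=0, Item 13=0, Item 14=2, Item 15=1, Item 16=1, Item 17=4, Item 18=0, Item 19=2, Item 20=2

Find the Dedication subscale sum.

6

Dedication items: 1, 2, 4, 7, 9, 14.
Of these, item 9 is reverse-coded; reverse-coded value = 4 − response.
  item 1: 4
  item 2: 0
  item 4: 0
  item 7: 0
  item 9: 4 − 4 = 0
  item 14: 2
Sum = 4 + 0 + 0 + 0 + 0 + 2 = 6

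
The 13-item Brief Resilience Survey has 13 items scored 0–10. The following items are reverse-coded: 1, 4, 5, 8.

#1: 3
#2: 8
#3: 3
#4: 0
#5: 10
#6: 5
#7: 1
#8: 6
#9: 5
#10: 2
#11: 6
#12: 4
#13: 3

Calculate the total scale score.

58

Reverse-coded items use 10 − raw:
  item 1: 10 − 3 = 7
  item 4: 10 − 0 = 10
  item 5: 10 − 10 = 0
  item 8: 10 − 6 = 4
Scored responses: 7, 8, 3, 10, 0, 5, 1, 4, 5, 2, 6, 4, 3
Total = 7 + 8 + 3 + 10 + 0 + 5 + 1 + 4 + 5 + 2 + 6 + 4 + 3 = 58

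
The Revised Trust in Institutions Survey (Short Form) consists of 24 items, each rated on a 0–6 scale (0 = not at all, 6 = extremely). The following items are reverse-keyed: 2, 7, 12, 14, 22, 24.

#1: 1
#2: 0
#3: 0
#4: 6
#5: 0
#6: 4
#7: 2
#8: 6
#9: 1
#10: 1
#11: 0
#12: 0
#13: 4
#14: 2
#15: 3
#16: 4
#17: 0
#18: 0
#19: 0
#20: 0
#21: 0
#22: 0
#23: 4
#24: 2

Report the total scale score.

Reversing items 2, 7, 12, 14, 22, and 24 with 6 − raw:
Total = 1 + (6−0) + 0 + 6 + 0 + 4 + (6−2) + 6 + 1 + 1 + 0 + (6−0) + 4 + (6−2) + 3 + 4 + 0 + 0 + 0 + 0 + 0 + (6−0) + 4 + (6−2)
      = 1 + 6 + 0 + 6 + 0 + 4 + 4 + 6 + 1 + 1 + 0 + 6 + 4 + 4 + 3 + 4 + 0 + 0 + 0 + 0 + 0 + 6 + 4 + 4 = 64

64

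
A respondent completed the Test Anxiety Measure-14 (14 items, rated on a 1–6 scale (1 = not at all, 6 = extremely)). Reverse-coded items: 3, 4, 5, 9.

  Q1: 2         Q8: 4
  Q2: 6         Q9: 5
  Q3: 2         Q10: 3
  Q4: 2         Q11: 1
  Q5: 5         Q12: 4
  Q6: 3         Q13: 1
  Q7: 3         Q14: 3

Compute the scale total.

Reverse-coded items (reversed = (1+6) − raw = 7 − raw):
  item 3: 7 − 2 = 5
  item 4: 7 − 2 = 5
  item 5: 7 − 5 = 2
  item 9: 7 − 5 = 2
Scored responses: 2, 6, 5, 5, 2, 3, 3, 4, 2, 3, 1, 4, 1, 3
Total = 2 + 6 + 5 + 5 + 2 + 3 + 3 + 4 + 2 + 3 + 1 + 4 + 1 + 3 = 44

44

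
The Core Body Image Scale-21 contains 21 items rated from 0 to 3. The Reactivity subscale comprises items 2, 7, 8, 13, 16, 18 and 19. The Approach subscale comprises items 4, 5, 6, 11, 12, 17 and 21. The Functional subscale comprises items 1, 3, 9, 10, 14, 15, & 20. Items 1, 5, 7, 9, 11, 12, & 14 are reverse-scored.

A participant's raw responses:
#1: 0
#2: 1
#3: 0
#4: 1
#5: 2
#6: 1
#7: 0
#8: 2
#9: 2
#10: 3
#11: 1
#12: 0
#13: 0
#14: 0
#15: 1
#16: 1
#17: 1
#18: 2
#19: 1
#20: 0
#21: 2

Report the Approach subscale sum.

Approach items: 4, 5, 6, 11, 12, 17, 21.
Of these, items 5, 11, and 12 are reverse-scored; reverse-coded value = 3 − response.
  item 4: 1
  item 5: 3 − 2 = 1
  item 6: 1
  item 11: 3 − 1 = 2
  item 12: 3 − 0 = 3
  item 17: 1
  item 21: 2
Sum = 1 + 1 + 1 + 2 + 3 + 1 + 2 = 11

11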